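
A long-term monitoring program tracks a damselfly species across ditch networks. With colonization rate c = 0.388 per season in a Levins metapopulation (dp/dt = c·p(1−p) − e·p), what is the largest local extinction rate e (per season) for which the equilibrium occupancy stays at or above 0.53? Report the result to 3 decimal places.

0.182

1 − e/c ≥ 0.53 ⇒ e ≤ c(1 − 0.53) = 0.388 × 0.4700.
e_max = 0.1824.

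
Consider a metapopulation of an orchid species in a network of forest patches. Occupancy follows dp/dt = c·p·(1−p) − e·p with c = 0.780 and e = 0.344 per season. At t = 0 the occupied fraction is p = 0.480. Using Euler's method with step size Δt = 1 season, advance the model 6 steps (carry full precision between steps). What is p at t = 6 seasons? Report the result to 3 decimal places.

Update rule: p ← p + [c·p·(1−p) − e·p]·Δt with Δt = 1.
t = 1: p = 0.48000 + (+0.02957) = 0.50957
t = 2: p = 0.50957 + (+0.01964) = 0.52921
t = 3: p = 0.52921 + (+0.01229) = 0.54149
t = 4: p = 0.54149 + (+0.00738) = 0.54888
t = 5: p = 0.54888 + (+0.00432) = 0.55320
t = 6: p = 0.55320 + (+0.00249) = 0.55569

0.556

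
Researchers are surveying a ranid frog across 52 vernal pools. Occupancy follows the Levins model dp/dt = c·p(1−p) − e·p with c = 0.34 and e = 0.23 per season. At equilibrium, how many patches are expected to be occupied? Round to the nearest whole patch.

17

p* = 1 − e/c = 1 − 0.23/0.34 = 0.3235.
Expected occupied patches = N × p* = 52 × 0.3235 = 16.82 ≈ 17.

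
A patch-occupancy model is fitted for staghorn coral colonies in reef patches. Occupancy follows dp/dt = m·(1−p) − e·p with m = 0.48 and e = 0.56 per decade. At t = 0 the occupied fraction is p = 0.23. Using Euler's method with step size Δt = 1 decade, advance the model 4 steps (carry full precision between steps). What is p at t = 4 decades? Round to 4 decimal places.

Update rule: p ← p + [m·(1−p) − e·p]·Δt with Δt = 1.
p: 0.23000 → 0.47080  (Δp = +0.24080)
p: 0.47080 → 0.46117  (Δp = -0.00963)
p: 0.46117 → 0.46155  (Δp = +0.00039)
p: 0.46155 → 0.46154  (Δp = -0.00002)

0.4615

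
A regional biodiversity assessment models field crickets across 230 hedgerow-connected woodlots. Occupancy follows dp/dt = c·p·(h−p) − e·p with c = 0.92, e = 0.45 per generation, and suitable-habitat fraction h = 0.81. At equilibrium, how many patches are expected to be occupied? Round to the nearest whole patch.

74

p* = h − e/c = 0.81 − 0.4891 = 0.3209.
Expected occupied patches = N × p* = 230 × 0.3209 = 73.80 ≈ 74.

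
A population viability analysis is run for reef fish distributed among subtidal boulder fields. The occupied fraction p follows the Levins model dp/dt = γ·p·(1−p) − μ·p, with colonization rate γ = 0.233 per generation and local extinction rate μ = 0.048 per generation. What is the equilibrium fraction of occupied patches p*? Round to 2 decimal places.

0.79

At equilibrium, colonization balances extinction: γ·p*·(1−p*) = μ·p*.
So p* = 1 − μ/γ = 1 − 0.048/0.233 = 1 − 0.2060 = 0.7940.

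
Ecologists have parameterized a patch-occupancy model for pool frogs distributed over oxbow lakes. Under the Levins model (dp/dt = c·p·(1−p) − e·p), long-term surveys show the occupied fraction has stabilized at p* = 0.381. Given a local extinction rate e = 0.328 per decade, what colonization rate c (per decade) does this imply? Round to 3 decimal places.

0.530

At equilibrium c(1−p*) = e, so c = e/(1−p*).
c = 0.328/(1 − 0.381) = 0.328/0.6190 = 0.5299.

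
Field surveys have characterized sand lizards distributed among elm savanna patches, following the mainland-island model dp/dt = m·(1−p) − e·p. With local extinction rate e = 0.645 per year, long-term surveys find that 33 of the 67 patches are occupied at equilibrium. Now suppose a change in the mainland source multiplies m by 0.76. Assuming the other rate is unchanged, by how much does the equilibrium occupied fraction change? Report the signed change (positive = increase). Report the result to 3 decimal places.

Observed p* = 33/67 = 0.49254.
Balance m(1−p*) = e·p* gives m = e·p*/(1−p*) = 0.645×0.49254/0.50746 = 0.62604.
New p* = m/(m+e) = 0.47579/(0.47579+0.64500) = 0.42451.
Δp* = 0.42451 − 0.49254 = -0.06803.

-0.068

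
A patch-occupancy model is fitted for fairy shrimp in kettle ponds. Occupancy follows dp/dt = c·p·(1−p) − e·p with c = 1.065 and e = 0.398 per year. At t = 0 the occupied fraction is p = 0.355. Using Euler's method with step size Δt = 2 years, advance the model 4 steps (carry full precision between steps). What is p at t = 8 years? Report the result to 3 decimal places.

0.628

Update rule: p ← p + [c·p·(1−p) − e·p]·Δt with Δt = 2.
p: 0.35500 → 0.56014  (Δp = +0.20514)
p: 0.56014 → 0.63906  (Δp = +0.07893)
p: 0.63906 → 0.62168  (Δp = -0.01739)
p: 0.62168 → 0.62779  (Δp = +0.00611)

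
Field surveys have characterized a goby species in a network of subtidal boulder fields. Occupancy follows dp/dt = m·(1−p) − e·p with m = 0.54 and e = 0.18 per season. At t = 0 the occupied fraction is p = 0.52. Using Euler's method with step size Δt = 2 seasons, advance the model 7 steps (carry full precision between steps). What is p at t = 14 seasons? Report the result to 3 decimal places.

Update rule: p ← p + [m·(1−p) − e·p]·Δt with Δt = 2.
  1  |  dp/dt·Δt = +0.331200  |  p_1 = 0.851200
  2  |  dp/dt·Δt = -0.145728  |  p_2 = 0.705472
  3  |  dp/dt·Δt = +0.064120  |  p_3 = 0.769592
  4  |  dp/dt·Δt = -0.028213  |  p_4 = 0.741379
  5  |  dp/dt·Δt = +0.012414  |  p_5 = 0.753793
  6  |  dp/dt·Δt = -0.005462  |  p_6 = 0.748331
  7  |  dp/dt·Δt = +0.002403  |  p_7 = 0.750734

0.751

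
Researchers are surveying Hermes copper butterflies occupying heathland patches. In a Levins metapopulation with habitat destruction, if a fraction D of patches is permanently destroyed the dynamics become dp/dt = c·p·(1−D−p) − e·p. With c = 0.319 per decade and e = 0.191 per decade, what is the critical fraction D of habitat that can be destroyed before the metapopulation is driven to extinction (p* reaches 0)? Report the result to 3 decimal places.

0.401

The nontrivial equilibrium is p* = (1−D) − e/c; extinction occurs when this hits zero.
So D_crit = 1 − e/c = 1 − 0.191/0.319 = 1 − 0.5987 = 0.4013.
This equals the undisturbed p*, a classic result of Lande's extension.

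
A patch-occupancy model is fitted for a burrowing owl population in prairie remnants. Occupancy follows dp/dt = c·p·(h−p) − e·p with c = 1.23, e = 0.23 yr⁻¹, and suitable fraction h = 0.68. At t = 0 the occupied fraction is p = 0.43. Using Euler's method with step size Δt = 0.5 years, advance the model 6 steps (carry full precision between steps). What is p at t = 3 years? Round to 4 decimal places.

0.4845

Update rule: p ← p + [c·p·(h−p) − e·p]·Δt with Δt = 0.5.
  1  |  dp/dt·Δt = +0.016663  |  p_1 = 0.446663
  2  |  dp/dt·Δt = +0.012731  |  p_2 = 0.459394
  3  |  dp/dt·Δt = +0.009497  |  p_3 = 0.468891
  4  |  dp/dt·Δt = +0.006955  |  p_4 = 0.475845
  5  |  dp/dt·Δt = +0.005023  |  p_5 = 0.480868
  6  |  dp/dt·Δt = +0.003590  |  p_6 = 0.484458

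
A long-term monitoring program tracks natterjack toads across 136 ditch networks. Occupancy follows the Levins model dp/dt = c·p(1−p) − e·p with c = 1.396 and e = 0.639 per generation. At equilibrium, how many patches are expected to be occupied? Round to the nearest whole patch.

74

p* = 1 − e/c = 1 − 0.639/1.396 = 0.5423.
Expected occupied patches = N × p* = 136 × 0.5423 = 73.75 ≈ 74.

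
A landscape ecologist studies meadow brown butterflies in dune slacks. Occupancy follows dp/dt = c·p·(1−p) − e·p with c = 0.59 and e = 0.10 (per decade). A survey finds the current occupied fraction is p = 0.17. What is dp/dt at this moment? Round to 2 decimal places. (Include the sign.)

Colonization term: c·p·(1−p) = 0.59×0.17×0.8300 = 0.08325.
Extinction term: e·p = 0.01700.
dp/dt = 0.08325 − 0.01700 = 0.06625.

0.07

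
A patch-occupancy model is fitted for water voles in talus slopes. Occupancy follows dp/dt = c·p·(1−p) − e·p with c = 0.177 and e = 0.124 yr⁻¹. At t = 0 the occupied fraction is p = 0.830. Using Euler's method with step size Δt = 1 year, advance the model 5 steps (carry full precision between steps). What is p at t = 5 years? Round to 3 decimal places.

0.572

Update rule: p ← p + [c·p·(1−p) − e·p]·Δt with Δt = 1.
step 1: Δp = -0.07795, p = 0.75205
step 2: Δp = -0.06025, p = 0.69180
step 3: Δp = -0.04805, p = 0.64376
step 4: Δp = -0.03923, p = 0.60453
step 5: Δp = -0.03264, p = 0.57188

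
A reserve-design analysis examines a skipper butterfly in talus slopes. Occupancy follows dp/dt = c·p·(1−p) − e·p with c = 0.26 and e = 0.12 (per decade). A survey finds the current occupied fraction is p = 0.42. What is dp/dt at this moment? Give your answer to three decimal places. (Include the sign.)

Colonization term: c·p·(1−p) = 0.26×0.42×0.5800 = 0.06334.
Extinction term: e·p = 0.05040.
dp/dt = 0.06334 − 0.05040 = 0.01294.

0.013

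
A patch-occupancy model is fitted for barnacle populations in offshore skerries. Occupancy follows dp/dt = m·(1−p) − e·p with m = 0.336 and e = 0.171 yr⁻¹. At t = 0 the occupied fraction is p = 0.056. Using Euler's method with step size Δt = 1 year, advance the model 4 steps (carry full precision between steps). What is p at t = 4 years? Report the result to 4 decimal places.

Update rule: p ← p + [m·(1−p) − e·p]·Δt with Δt = 1.
t = 1: p = 0.05600 + (+0.30761) = 0.36361
t = 2: p = 0.36361 + (+0.15165) = 0.51526
t = 3: p = 0.51526 + (+0.07476) = 0.59002
t = 4: p = 0.59002 + (+0.03686) = 0.62688

0.6269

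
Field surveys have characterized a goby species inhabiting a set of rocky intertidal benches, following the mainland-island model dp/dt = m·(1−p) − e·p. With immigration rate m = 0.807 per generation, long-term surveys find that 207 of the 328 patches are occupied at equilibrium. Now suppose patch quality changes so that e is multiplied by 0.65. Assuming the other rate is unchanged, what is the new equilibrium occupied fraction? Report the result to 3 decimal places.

Observed p* = 207/328 = 0.63110.
Balance m(1−p*) = e·p* gives e = m(1−p*)/p* = 0.807×0.36890/0.63110 = 0.47172.
New p* = m/(m+e) = 0.80700/(0.80700+0.30662) = 0.72466.

0.725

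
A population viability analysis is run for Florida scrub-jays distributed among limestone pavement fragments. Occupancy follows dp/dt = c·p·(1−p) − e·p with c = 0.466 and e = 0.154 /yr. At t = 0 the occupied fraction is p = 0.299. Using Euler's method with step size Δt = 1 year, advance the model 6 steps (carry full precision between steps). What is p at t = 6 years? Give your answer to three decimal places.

0.571

Update rule: p ← p + [c·p·(1−p) − e·p]·Δt with Δt = 1.
step 1: Δp = +0.05163, p = 0.35063
step 2: Δp = +0.05211, p = 0.40273
step 3: Δp = +0.05007, p = 0.45280
step 4: Δp = +0.04573, p = 0.49853
step 5: Δp = +0.03972, p = 0.53826
step 6: Δp = +0.03293, p = 0.57118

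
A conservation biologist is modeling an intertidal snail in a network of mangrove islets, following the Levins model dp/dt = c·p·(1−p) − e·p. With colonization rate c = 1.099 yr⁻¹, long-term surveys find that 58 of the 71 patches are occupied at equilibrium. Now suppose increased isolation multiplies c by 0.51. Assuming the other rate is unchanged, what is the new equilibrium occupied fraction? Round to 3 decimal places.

Observed p* = 58/71 = 0.81690.
Balance c(1−p*) = e gives e = 1.099×(1 − 0.81690) = 0.20123.
New p* = 1 − e/c = 1 − 0.20123/0.56049 = 0.64097.

0.641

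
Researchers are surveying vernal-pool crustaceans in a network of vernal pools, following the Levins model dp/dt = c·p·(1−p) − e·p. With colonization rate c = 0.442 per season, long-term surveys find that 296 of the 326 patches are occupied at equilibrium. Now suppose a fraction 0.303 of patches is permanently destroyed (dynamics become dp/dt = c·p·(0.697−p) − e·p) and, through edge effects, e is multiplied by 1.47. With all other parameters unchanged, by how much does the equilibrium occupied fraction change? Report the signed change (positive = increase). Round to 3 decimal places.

Observed p* = 296/326 = 0.90798.
Balance c(1−p*) = e gives e = 0.442×(1 − 0.90798) = 0.04067.
New p* = 0.697 − e/c = 0.697 − 0.05978/0.44200 = 0.56175.
Δp* = 0.56175 − 0.90798 = -0.34623.

-0.346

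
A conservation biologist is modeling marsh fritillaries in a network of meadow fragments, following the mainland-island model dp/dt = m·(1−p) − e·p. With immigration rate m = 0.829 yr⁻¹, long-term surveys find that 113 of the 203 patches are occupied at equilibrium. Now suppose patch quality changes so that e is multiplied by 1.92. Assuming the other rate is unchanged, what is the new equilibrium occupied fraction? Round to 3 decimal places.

0.395

Observed p* = 113/203 = 0.55665.
Balance m(1−p*) = e·p* gives e = m(1−p*)/p* = 0.829×0.44335/0.55665 = 0.66027.
New p* = m/(m+e) = 0.82900/(0.82900+1.26772) = 0.39538.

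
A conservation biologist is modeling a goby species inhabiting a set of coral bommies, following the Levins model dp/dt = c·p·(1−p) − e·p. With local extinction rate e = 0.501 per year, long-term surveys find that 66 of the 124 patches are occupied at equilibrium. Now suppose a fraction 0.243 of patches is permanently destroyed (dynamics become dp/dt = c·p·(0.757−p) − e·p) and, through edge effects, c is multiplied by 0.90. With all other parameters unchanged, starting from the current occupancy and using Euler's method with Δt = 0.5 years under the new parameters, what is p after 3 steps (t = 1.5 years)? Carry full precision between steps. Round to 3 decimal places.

Observed p* = 66/124 = 0.53226.
Balance c(1−p*) = e gives c = e/(1 − 0.53226) = 0.501/0.46774 = 1.07110.
Starting from p₀ = 0.53226; update p ← p + (dp/dt)·Δt with the new parameters.
p: 0.53226 → 0.45658  (Δp = -0.07567)
p: 0.45658 → 0.40832  (Δp = -0.04826)
p: 0.40832 → 0.37466  (Δp = -0.03366)

0.375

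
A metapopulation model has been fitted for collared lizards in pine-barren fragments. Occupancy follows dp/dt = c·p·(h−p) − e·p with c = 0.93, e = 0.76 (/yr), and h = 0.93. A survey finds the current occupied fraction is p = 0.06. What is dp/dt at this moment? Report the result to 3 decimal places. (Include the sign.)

Colonization term: c·p·(h−p) = 0.93×0.06×0.8700 = 0.04855.
Extinction term: e·p = 0.04560.
dp/dt = 0.04855 − 0.04560 = 0.00295.

0.003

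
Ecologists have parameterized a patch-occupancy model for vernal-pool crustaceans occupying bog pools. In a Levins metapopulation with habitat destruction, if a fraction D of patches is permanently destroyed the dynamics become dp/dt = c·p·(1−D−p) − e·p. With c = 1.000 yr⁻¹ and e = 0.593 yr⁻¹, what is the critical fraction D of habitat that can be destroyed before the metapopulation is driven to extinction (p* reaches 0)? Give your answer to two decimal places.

0.41

The nontrivial equilibrium is p* = (1−D) − e/c; extinction occurs when this hits zero.
So D_crit = 1 − e/c = 1 − 0.593/1.000 = 1 − 0.5930 = 0.4070.
This equals the undisturbed p*, a classic result of Lande's extension.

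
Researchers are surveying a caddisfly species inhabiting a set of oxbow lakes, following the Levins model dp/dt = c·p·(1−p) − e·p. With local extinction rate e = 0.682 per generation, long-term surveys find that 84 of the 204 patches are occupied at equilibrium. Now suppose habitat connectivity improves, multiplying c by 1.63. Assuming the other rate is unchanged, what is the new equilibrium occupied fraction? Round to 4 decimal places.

0.6391

Observed p* = 84/204 = 0.41176.
Balance c(1−p*) = e gives c = e/(1 − 0.41176) = 0.682/0.58824 = 1.15939.
New p* = 1 − e/c = 1 − 0.68200/1.88981 = 0.63912.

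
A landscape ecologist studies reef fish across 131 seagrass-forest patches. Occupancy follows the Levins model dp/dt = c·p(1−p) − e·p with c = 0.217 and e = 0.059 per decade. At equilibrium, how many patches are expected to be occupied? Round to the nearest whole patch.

p* = 1 − e/c = 1 − 0.059/0.217 = 0.7281.
Expected occupied patches = N × p* = 131 × 0.7281 = 95.38 ≈ 95.

95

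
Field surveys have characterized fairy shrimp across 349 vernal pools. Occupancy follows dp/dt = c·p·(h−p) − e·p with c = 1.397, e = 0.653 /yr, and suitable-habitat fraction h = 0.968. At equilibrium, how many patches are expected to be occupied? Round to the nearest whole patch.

175

p* = h − e/c = 0.968 − 0.4674 = 0.5006.
Expected occupied patches = N × p* = 349 × 0.5006 = 174.70 ≈ 175.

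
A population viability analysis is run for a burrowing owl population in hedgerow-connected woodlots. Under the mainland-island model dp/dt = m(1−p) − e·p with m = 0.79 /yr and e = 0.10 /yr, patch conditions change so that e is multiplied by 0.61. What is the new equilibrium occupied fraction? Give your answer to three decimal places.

Before: p* = 0.79/(0.79+0.10) = 0.8876.
After: m = 0.79, e = 0.061; p* = 0.79/0.8510 = 0.9283.

0.928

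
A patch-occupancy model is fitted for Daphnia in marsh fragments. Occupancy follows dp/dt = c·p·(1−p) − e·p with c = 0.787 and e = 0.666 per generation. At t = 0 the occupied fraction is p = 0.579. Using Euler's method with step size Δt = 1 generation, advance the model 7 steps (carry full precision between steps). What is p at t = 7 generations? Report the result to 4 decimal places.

0.2057

Update rule: p ← p + [c·p·(1−p) − e·p]·Δt with Δt = 1.
p: 0.57900 → 0.38522  (Δp = -0.19378)
p: 0.38522 → 0.31505  (Δp = -0.07018)
p: 0.31505 → 0.27505  (Δp = -0.03999)
p: 0.27505 → 0.24880  (Δp = -0.02626)
p: 0.24880 → 0.23019  (Δp = -0.01861)
p: 0.23019 → 0.21634  (Δp = -0.01385)
p: 0.21634 → 0.20568  (Δp = -0.01066)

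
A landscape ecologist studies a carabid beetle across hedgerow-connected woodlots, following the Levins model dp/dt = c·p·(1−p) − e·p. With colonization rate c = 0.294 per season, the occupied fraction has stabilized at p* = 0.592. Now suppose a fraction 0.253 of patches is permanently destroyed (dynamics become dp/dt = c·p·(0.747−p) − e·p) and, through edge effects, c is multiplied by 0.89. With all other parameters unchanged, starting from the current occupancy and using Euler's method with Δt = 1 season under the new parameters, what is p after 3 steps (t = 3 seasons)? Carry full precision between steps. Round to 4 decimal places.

0.4792

Balance c(1−p*) = e gives e = 0.294×(1 − 0.59200) = 0.11995.
Starting from p₀ = 0.59200; update p ← p + (dp/dt)·Δt with the new parameters.
step 1: Δp = -0.04700, p = 0.54500
step 2: Δp = -0.03657, p = 0.50843
step 3: Δp = -0.02925, p = 0.47918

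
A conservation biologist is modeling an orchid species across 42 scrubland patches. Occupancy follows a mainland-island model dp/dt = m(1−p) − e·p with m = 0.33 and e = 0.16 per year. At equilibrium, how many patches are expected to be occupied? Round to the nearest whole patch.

p* = m/(m+e) = 0.33/0.4900 = 0.6735.
Expected occupied patches = N × p* = 42 × 0.6735 = 28.29 ≈ 28.

28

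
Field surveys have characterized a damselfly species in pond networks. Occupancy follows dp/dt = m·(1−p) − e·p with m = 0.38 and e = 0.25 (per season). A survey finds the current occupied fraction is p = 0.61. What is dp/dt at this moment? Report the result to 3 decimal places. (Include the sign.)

Colonization term: m·(1−p) = 0.38×0.3900 = 0.14820.
Extinction term: e·p = 0.15250.
dp/dt = 0.14820 − 0.15250 = -0.00430.

-0.004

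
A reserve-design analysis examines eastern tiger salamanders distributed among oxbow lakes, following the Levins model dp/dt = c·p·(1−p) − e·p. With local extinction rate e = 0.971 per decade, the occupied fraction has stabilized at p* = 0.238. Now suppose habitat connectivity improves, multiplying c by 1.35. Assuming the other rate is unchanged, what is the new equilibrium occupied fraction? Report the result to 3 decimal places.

Balance c(1−p*) = e gives c = e/(1 − 0.23800) = 0.971/0.76200 = 1.27428.
New p* = 1 − e/c = 1 − 0.97100/1.72028 = 0.43556.

0.436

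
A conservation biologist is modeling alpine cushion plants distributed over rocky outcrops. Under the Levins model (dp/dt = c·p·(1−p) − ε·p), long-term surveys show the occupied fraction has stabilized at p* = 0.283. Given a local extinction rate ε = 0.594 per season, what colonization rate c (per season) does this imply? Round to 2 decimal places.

0.83

At equilibrium c(1−p*) = ε, so c = ε/(1−p*).
c = 0.594/(1 − 0.283) = 0.594/0.7170 = 0.8285.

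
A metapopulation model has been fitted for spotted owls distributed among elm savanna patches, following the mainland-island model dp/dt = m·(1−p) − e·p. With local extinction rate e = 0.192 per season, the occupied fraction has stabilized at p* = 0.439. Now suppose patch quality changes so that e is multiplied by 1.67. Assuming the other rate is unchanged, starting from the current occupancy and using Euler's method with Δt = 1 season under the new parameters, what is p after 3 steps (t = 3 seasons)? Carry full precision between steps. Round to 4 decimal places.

0.3368

Balance m(1−p*) = e·p* gives m = e·p*/(1−p*) = 0.192×0.43900/0.56100 = 0.15025.
Starting from p₀ = 0.43900; update p ← p + (dp/dt)·Δt with the new parameters.
t = 1: p = 0.43900 + (-0.05647) = 0.38253
t = 2: p = 0.38253 + (-0.02988) = 0.35265
t = 3: p = 0.35265 + (-0.01581) = 0.33684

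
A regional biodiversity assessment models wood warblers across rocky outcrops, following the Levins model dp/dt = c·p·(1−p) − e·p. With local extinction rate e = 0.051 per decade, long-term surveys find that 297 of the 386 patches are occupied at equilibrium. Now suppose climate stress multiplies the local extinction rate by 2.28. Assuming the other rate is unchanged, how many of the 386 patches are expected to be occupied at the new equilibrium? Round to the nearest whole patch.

Observed p* = 297/386 = 0.76943.
Balance c(1−p*) = e gives c = e/(1 − 0.76943) = 0.051/0.23057 = 0.22119.
New p* = 1 − e/c = 1 − 0.11628/0.22119 = 0.47430.
Expected occupied = 386 × 0.47430 = 183.08 ≈ 183.

183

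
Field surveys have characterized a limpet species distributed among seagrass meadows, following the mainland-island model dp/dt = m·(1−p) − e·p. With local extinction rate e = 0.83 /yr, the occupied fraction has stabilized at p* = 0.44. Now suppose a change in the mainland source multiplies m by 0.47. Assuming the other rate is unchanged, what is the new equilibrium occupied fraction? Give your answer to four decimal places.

0.2697

Balance m(1−p*) = e·p* gives m = e·p*/(1−p*) = 0.83×0.44000/0.56000 = 0.65214.
New p* = m/(m+e) = 0.30651/(0.30651+0.83000) = 0.26969.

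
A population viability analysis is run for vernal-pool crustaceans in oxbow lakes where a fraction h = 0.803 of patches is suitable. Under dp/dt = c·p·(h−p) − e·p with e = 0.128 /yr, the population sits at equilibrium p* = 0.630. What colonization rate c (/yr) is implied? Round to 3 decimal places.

At equilibrium c(h−p*) = e, so c = e/(h−p*).
c = 0.128/(0.803 − 0.630) = 0.128/0.1730 = 0.7399.

0.740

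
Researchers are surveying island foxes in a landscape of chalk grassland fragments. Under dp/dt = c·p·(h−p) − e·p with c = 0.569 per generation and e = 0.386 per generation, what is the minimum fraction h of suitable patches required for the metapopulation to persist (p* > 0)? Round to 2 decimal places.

0.68

p* = h − e/c is positive only when h > e/c.
h_min = e/c = 0.386/0.569 = 0.6784.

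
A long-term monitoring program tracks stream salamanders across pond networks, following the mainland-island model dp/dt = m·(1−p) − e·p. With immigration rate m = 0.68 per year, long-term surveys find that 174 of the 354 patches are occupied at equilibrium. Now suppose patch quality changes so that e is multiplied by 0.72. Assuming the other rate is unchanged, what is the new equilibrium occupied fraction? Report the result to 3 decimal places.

Observed p* = 174/354 = 0.49153.
Balance m(1−p*) = e·p* gives e = m(1−p*)/p* = 0.68×0.50847/0.49153 = 0.70344.
New p* = m/(m+e) = 0.68000/(0.68000+0.50648) = 0.57312.

0.573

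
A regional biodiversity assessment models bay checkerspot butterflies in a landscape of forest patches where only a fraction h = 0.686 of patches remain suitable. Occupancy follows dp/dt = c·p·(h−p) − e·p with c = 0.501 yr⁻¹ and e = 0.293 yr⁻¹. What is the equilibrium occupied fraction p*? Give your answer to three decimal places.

Setting dp/dt = 0 and dividing by p* gives c·(h−p*) = e.
So p* = h − e/c = 0.686 − 0.293/0.501 = 0.686 − 0.5848 = 0.1012.

0.101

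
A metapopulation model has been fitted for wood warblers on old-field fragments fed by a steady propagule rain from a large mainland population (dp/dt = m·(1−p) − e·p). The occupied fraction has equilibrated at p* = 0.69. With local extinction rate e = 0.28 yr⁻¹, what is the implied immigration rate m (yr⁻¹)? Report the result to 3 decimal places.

At equilibrium m(1−p*) = e·p*, so m = e·p*/(1−p*).
m = 0.28 × 0.69 / 0.3100 = 0.1932/0.3100 = 0.6232.

0.623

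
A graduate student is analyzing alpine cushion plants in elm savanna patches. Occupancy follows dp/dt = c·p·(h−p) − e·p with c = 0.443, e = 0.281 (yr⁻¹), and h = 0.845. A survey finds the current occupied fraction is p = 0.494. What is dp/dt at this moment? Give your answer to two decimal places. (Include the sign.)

-0.06

Colonization term: c·p·(h−p) = 0.443×0.494×0.3510 = 0.07681.
Extinction term: e·p = 0.13881.
dp/dt = 0.07681 − 0.13881 = -0.06200.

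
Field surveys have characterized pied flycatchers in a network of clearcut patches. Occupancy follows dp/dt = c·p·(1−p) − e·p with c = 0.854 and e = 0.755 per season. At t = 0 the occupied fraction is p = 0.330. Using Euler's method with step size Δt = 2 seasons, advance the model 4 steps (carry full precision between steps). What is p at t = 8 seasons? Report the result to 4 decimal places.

Update rule: p ← p + [c·p·(1−p) − e·p]·Δt with Δt = 2.
p: 0.33000 → 0.20934  (Δp = -0.12066)
p: 0.20934 → 0.17594  (Δp = -0.03340)
p: 0.17594 → 0.15790  (Δp = -0.01803)
p: 0.15790 → 0.14658  (Δp = -0.01132)

0.1466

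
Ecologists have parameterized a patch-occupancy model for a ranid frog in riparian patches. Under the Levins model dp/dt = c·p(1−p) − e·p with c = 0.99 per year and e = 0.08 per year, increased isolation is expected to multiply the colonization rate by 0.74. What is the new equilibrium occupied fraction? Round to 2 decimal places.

Before: p* = 1 − 0.08/0.99 = 0.9192.
After the change, c = 0.7326, e = 0.08, so p* = 1 − 0.08/0.7326 = 0.8908.

0.89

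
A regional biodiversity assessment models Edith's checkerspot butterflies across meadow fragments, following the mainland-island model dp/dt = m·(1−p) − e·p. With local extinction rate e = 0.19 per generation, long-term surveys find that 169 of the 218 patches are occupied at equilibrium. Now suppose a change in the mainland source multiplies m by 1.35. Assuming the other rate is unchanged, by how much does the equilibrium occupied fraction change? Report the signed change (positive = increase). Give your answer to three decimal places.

0.048

Observed p* = 169/218 = 0.77523.
Balance m(1−p*) = e·p* gives m = e·p*/(1−p*) = 0.19×0.77523/0.22477 = 0.65531.
New p* = m/(m+e) = 0.88467/(0.88467+0.19000) = 0.82320.
Δp* = 0.82320 − 0.77523 = +0.04797.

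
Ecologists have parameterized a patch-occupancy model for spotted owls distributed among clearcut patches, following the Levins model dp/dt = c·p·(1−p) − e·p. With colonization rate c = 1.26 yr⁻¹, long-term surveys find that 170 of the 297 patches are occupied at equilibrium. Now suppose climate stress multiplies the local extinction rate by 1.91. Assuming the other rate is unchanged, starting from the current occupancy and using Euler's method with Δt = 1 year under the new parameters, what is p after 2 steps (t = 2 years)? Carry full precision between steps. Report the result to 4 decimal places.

0.2519

Observed p* = 170/297 = 0.57239.
Balance c(1−p*) = e gives e = 1.26×(1 − 0.57239) = 0.53879.
Starting from p₀ = 0.57239; update p ← p + (dp/dt)·Δt with the new parameters.
  1  |  dp/dt·Δt = -0.280641  |  p_1 = 0.291749
  2  |  dp/dt·Δt = -0.039879  |  p_2 = 0.251870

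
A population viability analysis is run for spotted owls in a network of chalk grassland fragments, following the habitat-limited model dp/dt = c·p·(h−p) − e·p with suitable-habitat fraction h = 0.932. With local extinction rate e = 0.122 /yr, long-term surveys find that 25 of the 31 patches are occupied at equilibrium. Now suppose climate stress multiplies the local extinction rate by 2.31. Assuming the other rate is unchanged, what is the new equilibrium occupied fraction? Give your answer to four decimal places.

0.6420

Observed p* = 25/31 = 0.80645.
Balance c(h−p*) = e gives c = e/(0.932 − 0.80645) = 0.122/0.12555 = 0.97172.
New p* = 0.932 − e/c = 0.932 − 0.28182/0.97172 = 0.64198.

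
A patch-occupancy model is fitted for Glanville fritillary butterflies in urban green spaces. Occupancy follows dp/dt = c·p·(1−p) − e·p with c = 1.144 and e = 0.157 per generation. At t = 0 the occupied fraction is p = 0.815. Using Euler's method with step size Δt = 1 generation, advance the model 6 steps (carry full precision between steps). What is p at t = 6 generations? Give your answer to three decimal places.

0.863

Update rule: p ← p + [c·p·(1−p) − e·p]·Δt with Δt = 1.
  1  |  dp/dt·Δt = +0.044532  |  p_1 = 0.859532
  2  |  dp/dt·Δt = +0.003177  |  p_2 = 0.862708
  3  |  dp/dt·Δt = +0.000053  |  p_3 = 0.862762
  4  |  dp/dt·Δt = +0.000001  |  p_4 = 0.862762
  5  |  dp/dt·Δt = +0.000000  |  p_5 = 0.862762
  6  |  dp/dt·Δt = +0.000000  |  p_6 = 0.862762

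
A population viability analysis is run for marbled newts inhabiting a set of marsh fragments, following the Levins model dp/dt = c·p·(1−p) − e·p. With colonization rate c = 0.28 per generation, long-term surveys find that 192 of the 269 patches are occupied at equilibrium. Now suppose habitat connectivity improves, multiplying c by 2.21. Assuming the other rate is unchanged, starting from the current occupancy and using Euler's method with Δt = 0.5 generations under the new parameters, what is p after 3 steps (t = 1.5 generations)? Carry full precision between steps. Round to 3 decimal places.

0.799

Observed p* = 192/269 = 0.71375.
Balance c(1−p*) = e gives e = 0.28×(1 − 0.71375) = 0.08015.
Starting from p₀ = 0.71375; update p ← p + (dp/dt)·Δt with the new parameters.
p: 0.71375 → 0.74836  (Δp = +0.03461)
p: 0.74836 → 0.77664  (Δp = +0.02827)
p: 0.77664 → 0.79919  (Δp = +0.02255)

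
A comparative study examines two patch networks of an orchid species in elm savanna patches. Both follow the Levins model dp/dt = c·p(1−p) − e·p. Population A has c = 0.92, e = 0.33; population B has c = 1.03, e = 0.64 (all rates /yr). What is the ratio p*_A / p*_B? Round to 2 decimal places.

A: p*_A = 1 − 0.33/0.92 = 0.6413.
B: p*_B = 1 − 0.64/1.03 = 0.3786.
p*_A / p*_B = 0.6413/0.3786 = 1.6937.

1.69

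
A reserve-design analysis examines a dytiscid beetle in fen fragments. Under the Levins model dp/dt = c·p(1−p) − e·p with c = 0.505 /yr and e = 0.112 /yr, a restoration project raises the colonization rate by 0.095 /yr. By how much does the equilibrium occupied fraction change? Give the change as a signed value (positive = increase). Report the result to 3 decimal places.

Before: p* = 1 − 0.112/0.505 = 0.7782.
After the change, c = 0.6, e = 0.112, so p* = 1 − 0.112/0.6 = 0.8133.
Δp* = 0.8133 − 0.7782 = +0.0351.

0.035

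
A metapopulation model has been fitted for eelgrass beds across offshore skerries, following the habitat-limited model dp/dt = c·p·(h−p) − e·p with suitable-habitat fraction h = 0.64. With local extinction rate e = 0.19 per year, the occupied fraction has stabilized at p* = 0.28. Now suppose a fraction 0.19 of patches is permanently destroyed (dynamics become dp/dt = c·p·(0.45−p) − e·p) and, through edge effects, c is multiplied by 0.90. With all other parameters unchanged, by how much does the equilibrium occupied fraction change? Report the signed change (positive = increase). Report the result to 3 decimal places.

-0.230

Balance c(h−p*) = e gives c = e/(0.64 − 0.28000) = 0.19/0.36000 = 0.52778.
New p* = 0.45 − e/c = 0.45 − 0.19000/0.47500 = 0.05000.
Δp* = 0.05000 − 0.28000 = -0.23000.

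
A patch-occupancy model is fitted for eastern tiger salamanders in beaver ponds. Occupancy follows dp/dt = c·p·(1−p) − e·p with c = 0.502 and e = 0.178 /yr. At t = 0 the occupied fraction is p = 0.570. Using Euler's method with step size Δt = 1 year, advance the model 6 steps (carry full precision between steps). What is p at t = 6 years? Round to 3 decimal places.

Update rule: p ← p + [c·p·(1−p) − e·p]·Δt with Δt = 1.
p: 0.57000 → 0.59158  (Δp = +0.02158)
p: 0.59158 → 0.60757  (Δp = +0.01599)
p: 0.60757 → 0.61911  (Δp = +0.01154)
p: 0.61911 → 0.62729  (Δp = +0.00818)
p: 0.62729 → 0.63300  (Δp = +0.00571)
p: 0.63300 → 0.63694  (Δp = +0.00395)

0.637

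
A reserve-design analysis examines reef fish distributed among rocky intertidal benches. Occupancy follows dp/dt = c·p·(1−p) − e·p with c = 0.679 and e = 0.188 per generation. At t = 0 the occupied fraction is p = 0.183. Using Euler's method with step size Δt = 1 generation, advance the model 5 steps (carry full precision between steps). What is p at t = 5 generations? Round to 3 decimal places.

Update rule: p ← p + [c·p·(1−p) − e·p]·Δt with Δt = 1.
step 1: Δp = +0.06711, p = 0.25011
step 2: Δp = +0.08033, p = 0.33044
step 3: Δp = +0.08811, p = 0.41855
step 4: Δp = +0.08656, p = 0.50511
step 5: Δp = +0.07477, p = 0.57988

0.580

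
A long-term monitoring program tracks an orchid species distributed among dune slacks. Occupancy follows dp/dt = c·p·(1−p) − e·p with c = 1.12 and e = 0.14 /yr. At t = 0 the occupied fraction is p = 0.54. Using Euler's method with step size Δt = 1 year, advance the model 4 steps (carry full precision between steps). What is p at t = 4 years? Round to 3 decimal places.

Update rule: p ← p + [c·p·(1−p) − e·p]·Δt with Δt = 1.
p: 0.54000 → 0.74261  (Δp = +0.20261)
p: 0.74261 → 0.85272  (Δp = +0.11011)
p: 0.85272 → 0.87400  (Δp = +0.02128)
p: 0.87400 → 0.87498  (Δp = +0.00098)

0.875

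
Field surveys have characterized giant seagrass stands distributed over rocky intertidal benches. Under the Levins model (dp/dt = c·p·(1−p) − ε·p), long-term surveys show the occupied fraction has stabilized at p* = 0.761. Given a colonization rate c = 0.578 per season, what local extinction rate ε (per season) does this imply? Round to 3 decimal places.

0.138

At equilibrium c(1−p*) = ε.
ε = 0.578 × (1 − 0.761) = 0.578 × 0.2390 = 0.1381.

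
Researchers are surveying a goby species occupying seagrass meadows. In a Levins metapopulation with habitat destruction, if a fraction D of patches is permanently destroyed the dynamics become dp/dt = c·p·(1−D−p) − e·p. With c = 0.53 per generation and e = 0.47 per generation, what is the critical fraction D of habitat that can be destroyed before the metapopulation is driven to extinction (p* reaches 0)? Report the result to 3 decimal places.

The nontrivial equilibrium is p* = (1−D) − e/c; extinction occurs when this hits zero.
So D_crit = 1 − e/c = 1 − 0.47/0.53 = 1 − 0.8868 = 0.1132.
Note this equals the original equilibrium occupancy — the Levins extinction-debt result.

0.113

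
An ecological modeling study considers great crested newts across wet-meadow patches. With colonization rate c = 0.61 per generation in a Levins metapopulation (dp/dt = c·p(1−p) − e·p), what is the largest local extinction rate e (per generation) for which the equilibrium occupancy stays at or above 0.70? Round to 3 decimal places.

1 − e/c ≥ 0.70 ⇒ e ≤ c(1 − 0.70) = 0.61 × 0.3000.
e_max = 0.1830.

0.183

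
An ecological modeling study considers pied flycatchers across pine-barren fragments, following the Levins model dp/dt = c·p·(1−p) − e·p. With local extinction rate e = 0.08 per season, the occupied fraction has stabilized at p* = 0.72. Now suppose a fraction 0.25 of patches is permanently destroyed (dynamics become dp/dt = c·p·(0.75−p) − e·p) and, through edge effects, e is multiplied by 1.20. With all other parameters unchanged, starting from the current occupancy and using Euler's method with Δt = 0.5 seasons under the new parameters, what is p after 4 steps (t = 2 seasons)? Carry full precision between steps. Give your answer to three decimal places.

0.618

Balance c(1−p*) = e gives c = e/(1 − 0.72000) = 0.08/0.28000 = 0.28571.
Starting from p₀ = 0.72000; update p ← p + (dp/dt)·Δt with the new parameters.
  1  |  dp/dt·Δt = -0.031474  |  p_1 = 0.688526
  2  |  dp/dt·Δt = -0.027003  |  p_2 = 0.661523
  3  |  dp/dt·Δt = -0.023392  |  p_3 = 0.638131
  4  |  dp/dt·Δt = -0.020432  |  p_4 = 0.617699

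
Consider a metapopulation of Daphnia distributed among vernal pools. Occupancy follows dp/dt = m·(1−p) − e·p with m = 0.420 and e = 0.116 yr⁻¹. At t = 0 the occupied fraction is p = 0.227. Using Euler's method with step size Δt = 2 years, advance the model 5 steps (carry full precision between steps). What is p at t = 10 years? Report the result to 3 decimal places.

Update rule: p ← p + [m·(1−p) − e·p]·Δt with Δt = 2.
  1  |  dp/dt·Δt = +0.596656  |  p_1 = 0.823656
  2  |  dp/dt·Δt = -0.042959  |  p_2 = 0.780697
  3  |  dp/dt·Δt = +0.003093  |  p_3 = 0.783790
  4  |  dp/dt·Δt = -0.000223  |  p_4 = 0.783567
  5  |  dp/dt·Δt = +0.000016  |  p_5 = 0.783583

0.784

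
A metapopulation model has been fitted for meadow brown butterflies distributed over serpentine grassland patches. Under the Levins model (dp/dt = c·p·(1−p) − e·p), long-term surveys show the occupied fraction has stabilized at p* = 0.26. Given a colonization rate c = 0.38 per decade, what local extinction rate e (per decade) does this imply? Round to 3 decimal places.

0.281

At equilibrium c(1−p*) = e.
e = 0.38 × (1 − 0.26) = 0.38 × 0.7400 = 0.2812.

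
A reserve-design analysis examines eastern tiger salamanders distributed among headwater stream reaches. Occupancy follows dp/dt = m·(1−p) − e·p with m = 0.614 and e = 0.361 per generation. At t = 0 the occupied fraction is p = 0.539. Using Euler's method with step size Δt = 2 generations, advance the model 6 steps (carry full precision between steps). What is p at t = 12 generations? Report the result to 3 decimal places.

Update rule: p ← p + [m·(1−p) − e·p]·Δt with Δt = 2.
  1  |  dp/dt·Δt = +0.176950  |  p_1 = 0.715950
  2  |  dp/dt·Δt = -0.168102  |  p_2 = 0.547848
  3  |  dp/dt·Δt = +0.159697  |  p_3 = 0.707545
  4  |  dp/dt·Δt = -0.151713  |  p_4 = 0.555832
  5  |  dp/dt·Δt = +0.144127  |  p_5 = 0.699959
  6  |  dp/dt·Δt = -0.136921  |  p_6 = 0.563039

0.563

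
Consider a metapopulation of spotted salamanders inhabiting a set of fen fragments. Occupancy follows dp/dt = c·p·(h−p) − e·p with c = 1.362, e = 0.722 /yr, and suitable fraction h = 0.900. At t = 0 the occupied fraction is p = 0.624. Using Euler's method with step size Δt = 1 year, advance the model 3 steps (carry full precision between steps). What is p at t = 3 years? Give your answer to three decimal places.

Update rule: p ← p + [c·p·(h−p) − e·p]·Δt with Δt = 1.
t = 1: p = 0.62400 + (-0.21596) = 0.40804
t = 2: p = 0.40804 + (-0.02120) = 0.38684
t = 3: p = 0.38684 + (-0.00893) = 0.37791

0.378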